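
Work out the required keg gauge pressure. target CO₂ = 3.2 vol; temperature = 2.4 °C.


psi = vols/(0.01821 + 0.09011·e^(−0.04·T)) − 14.695
psi = 3.2/(0.01821 + 0.09011·e^(−0.04·2.4)) − 14.695

17.2821 psi


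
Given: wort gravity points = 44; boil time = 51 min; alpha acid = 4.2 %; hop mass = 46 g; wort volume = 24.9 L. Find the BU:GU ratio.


U = 1.65·0.000125^(GP/1000)·(1−e^(−0.04t))/4.15;  IBU = (α/100)·m·U·1000/V;  BU:GU = IBU/GP
U = 1.65·0.000125^(44/1000)·(1−e^(−0.04·51))/4.15 = 0.2329
IBU = (4.2/100)·46·0.2329·1000/24.9 = 18.0723
BU:GU = 18.0723/44

0.4107


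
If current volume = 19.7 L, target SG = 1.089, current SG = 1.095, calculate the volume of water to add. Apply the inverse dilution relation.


V_water = V·((SG_curr − 1)/(SG_target − 1) − 1)
V_water = 19.7·((1.095 − 1)/(1.089 − 1) − 1)

1.3281 L


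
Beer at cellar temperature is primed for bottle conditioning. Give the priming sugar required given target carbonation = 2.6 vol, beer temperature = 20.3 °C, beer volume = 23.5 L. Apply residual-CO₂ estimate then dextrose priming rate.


residual = 14.695·(0.01821 + 0.09011·e^(−0.04·T));  sugar = (target − residual)·4.0·V
residual = 14.695·(0.01821 + 0.09011·e^(−0.04·20.3)) = 0.8555
sugar = (2.6 − 0.8555)·4.0·23.5

163.9844 g


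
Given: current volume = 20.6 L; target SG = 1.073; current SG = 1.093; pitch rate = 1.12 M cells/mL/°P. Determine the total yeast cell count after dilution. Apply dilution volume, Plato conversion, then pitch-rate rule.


V_w = V·((SG_c−1)/(SG_t−1)−1);  °P = 259 − 259/SG_t;  cells = rate·(V+V_w)·°P
V_w = 20.6·((1.093−1)/(1.073−1)−1) = 5.6438
V_final = 20.6 + 5.6438 = 26.2438
°P = 259 − 259/1.073 = 17.6207
cells = 1.12·26.2438·17.6207

517.9266 billion cells


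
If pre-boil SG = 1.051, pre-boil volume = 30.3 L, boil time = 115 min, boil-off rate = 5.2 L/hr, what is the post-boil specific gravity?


V_post = V_pre − rate·(t/60);  SG_post = 1 + (SG_pre−1)·V_pre/V_post
V_post = 30.3 − 5.2·(115/60) = 20.3333
SG_post = 1 + (1.051 − 1)·30.3/20.3333

1.0760


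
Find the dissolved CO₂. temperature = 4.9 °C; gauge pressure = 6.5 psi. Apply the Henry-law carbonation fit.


vols = (P + 14.695)·(0.01821 + 0.09011·e^(−0.04·T))
vols = (6.5 + 14.695)·(0.01821 + 0.09011·e^(−0.04·4.9))

1.9559 volumes


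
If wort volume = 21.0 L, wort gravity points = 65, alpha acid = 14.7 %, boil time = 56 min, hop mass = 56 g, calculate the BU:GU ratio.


U = 1.65·0.000125^(GP/1000)·(1−e^(−0.04t))/4.15;  IBU = (α/100)·m·U·1000/V;  BU:GU = IBU/GP
U = 1.65·0.000125^(65/1000)·(1−e^(−0.04·56))/4.15 = 0.1981
IBU = (14.7/100)·56·0.1981·1000/21.0 = 77.6490
BU:GU = 77.6490/65

1.1946


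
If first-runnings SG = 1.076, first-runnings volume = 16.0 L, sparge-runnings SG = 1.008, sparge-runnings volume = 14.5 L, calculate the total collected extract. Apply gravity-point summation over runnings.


total = Σ (SG_i − 1)·1000·V_i
first = (1.076 − 1)·1000·16.0 = 1216.0000
sparge = (1.008 − 1)·1000·14.5 = 116.0000
total = 1216.0000 + 116.0000

1332.0000 gravity·L


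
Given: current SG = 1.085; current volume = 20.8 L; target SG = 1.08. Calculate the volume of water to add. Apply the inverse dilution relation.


V_water = V·((SG_curr − 1)/(SG_target − 1) − 1)
V_water = 20.8·((1.085 − 1)/(1.08 − 1) − 1)

1.3000 L


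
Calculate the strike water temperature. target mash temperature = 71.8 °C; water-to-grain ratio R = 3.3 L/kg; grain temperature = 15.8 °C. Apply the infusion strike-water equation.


T_strike = (0.41/R)·(T_mash − T_grain) + T_mash
T_strike = (0.41/3.3)·(71.8 − 15.8) + 71.8

78.7576 °C


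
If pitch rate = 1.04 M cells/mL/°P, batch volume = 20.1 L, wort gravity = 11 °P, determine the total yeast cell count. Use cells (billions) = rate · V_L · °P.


cells = 1.04 · 20.1 · 11

229.9440 billion cells


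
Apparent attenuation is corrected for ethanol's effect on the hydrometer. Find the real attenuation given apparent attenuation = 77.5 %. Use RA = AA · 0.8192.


RA = 77.5 · 0.8192

63.4880 %


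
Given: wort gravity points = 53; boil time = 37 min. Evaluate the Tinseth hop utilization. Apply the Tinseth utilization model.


U = 1.65·0.000125^(GP/1000) · (1 − e^(−0.04·t))/4.15
bigness = 1.65·0.000125^(53/1000) = 1.0248
boil_factor = (1 − e^(−0.04·37))/4.15 = 0.1861
U = 1.0248 · 0.1861

0.1907


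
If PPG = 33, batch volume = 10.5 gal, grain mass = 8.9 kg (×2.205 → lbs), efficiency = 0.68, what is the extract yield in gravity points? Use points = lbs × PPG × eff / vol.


lbs = 8.9 × 2.205 = 19.6245
points = 19.6245 × 33 × 0.68 / 10.5

41.9404 points


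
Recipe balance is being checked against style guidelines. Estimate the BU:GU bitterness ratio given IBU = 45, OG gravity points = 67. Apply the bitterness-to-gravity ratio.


BU:GU = IBU / OG_points
BU:GU = 45 / 67

0.6716


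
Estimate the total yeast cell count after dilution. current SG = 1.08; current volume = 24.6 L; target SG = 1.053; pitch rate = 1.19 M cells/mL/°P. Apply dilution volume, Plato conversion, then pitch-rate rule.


V_w = V·((SG_c−1)/(SG_t−1)−1);  °P = 259 − 259/SG_t;  cells = rate·(V+V_w)·°P
V_w = 24.6·((1.08−1)/(1.053−1)−1) = 12.5321
V_final = 24.6 + 12.5321 = 37.1321
°P = 259 − 259/1.053 = 13.0361
cells = 1.19·37.1321·13.0361

576.0278 billion cells


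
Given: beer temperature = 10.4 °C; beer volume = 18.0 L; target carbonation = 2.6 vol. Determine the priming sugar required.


residual = 14.695·(0.01821 + 0.09011·e^(−0.04·T));  sugar = (target − residual)·4.0·V
residual = 14.695·(0.01821 + 0.09011·e^(−0.04·10.4)) = 1.1411
sugar = (2.6 − 1.1411)·4.0·18.0

105.0392 g


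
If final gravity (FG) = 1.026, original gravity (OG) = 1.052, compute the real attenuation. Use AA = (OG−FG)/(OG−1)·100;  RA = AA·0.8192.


AA = (1.052 − 1.026)/(1.052 − 1)·100 = 50.0000
RA = 50.0000·0.8192

40.9600 %


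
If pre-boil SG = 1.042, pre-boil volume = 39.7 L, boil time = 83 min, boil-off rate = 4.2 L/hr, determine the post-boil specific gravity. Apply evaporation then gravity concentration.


V_post = V_pre − rate·(t/60);  SG_post = 1 + (SG_pre−1)·V_pre/V_post
V_post = 39.7 − 4.2·(83/60) = 33.8900
SG_post = 1 + (1.042 − 1)·39.7/33.8900

1.0492


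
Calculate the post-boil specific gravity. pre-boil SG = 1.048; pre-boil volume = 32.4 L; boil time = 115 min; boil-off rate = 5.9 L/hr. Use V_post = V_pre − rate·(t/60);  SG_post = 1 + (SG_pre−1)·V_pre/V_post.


V_post = 32.4 − 5.9·(115/60) = 21.0917
SG_post = 1 + (1.048 − 1)·32.4/21.0917

1.0737


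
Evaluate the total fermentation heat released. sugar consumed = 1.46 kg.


Q = m_sugar · 590 kJ/kg
Q = 1.46 · 590

861.4000 kJ


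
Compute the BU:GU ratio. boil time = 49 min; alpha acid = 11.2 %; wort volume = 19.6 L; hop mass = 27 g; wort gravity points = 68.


U = 1.65·0.000125^(GP/1000)·(1−e^(−0.04t))/4.15;  IBU = (α/100)·m·U·1000/V;  BU:GU = IBU/GP
U = 1.65·0.000125^(68/1000)·(1−e^(−0.04·49))/4.15 = 0.1854
IBU = (11.2/100)·27·0.1854·1000/19.6 = 28.6033
BU:GU = 28.6033/68

0.4206


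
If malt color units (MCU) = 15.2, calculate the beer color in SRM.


SRM = 1.4922 · MCU^0.6859
SRM = 1.4922 · 15.2^0.6859

9.6484 SRM


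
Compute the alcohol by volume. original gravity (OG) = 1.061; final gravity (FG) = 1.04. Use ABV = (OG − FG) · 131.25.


ABV = (1.061 − 1.04) · 131.25

2.7562 % ABV


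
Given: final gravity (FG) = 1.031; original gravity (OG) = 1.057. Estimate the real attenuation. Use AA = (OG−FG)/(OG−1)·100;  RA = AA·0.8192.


AA = (1.057 − 1.031)/(1.057 − 1)·100 = 45.6140
RA = 45.6140·0.8192

37.3670 %


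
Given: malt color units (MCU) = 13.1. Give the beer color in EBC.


SRM = 1.4922·MCU^0.6859;  EBC = SRM·1.97
SRM = 1.4922·13.1^0.6859 = 8.7129
EBC = 8.7129·1.97

17.1644 EBC


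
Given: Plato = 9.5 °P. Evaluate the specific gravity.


SG = 259/(259 − P)
SG = 259/(259 − 9.5)

1.0381


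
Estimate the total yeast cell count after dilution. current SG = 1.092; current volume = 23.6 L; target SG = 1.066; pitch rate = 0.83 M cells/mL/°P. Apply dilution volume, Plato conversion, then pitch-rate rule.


V_w = V·((SG_c−1)/(SG_t−1)−1);  °P = 259 − 259/SG_t;  cells = rate·(V+V_w)·°P
V_w = 23.6·((1.092−1)/(1.066−1)−1) = 9.2970
V_final = 23.6 + 9.2970 = 32.8970
°P = 259 − 259/1.066 = 16.0356
cells = 0.83·32.8970·16.0356

437.8451 billion cells


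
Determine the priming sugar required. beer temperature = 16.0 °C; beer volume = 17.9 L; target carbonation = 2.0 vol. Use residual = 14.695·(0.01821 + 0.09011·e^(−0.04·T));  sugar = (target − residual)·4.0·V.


residual = 14.695·(0.01821 + 0.09011·e^(−0.04·16.0)) = 0.9658
sugar = (2.0 − 0.9658)·4.0·17.9

74.0474 g


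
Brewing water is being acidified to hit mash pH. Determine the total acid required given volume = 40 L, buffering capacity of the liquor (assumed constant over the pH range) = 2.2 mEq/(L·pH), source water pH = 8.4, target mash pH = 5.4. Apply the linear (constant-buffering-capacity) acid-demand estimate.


acid = buffering capacity · (pH_source − pH_target) · V
acid = 2.2 · (8.4 − 5.4) · 40

264.0000 mEq


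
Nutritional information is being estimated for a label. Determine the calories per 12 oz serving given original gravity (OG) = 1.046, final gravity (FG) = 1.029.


ABW = (OG−FG)·131.25·0.79/FG;  °P = 259 − 259/SG (for OG→OE and FG→AE);  RE = 0.1808·OE + 0.8192·AE;  Cal = (6.9·ABW + 4·(RE−0.1))·FG·3.55
ABW = (1.046 − 1.029)·131.25·0.79/1.029 = 1.7130
OE = 259 − 259/1.046 = 11.3901 °P
AE = 259 − 259/1.029 = 7.2993 °P
RE = 0.1808·11.3901 + 0.8192·7.2993 = 8.0389 °P
Cal = (6.9·1.7130 + 4·(8.0389−0.1))·1.029·3.55

159.1790 kcal


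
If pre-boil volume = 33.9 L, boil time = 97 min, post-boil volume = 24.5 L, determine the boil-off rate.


rate = (V_pre − V_post) / (t_min/60)
rate = (33.9 − 24.5) / (97/60)

5.8144 L/hr


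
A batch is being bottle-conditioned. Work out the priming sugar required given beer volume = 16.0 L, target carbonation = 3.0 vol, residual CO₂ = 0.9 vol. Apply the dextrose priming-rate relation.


sugar = (target − residual)·4.0·V
sugar = (3.0 − 0.9)·4.0·16.0

134.4000 g


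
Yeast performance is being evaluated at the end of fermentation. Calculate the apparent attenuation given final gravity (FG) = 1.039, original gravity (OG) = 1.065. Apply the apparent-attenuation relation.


AA = (OG − FG)/(OG − 1) · 100
AA = (1.065 − 1.039)/(1.065 − 1) · 100

40.0000 %


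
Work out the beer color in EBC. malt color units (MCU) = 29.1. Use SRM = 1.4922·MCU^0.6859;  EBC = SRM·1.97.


SRM = 1.4922·29.1^0.6859 = 15.0630
EBC = 15.0630·1.97

29.6741 EBC


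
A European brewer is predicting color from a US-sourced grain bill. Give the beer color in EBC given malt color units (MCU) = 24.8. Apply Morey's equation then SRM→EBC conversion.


SRM = 1.4922·MCU^0.6859;  EBC = SRM·1.97
SRM = 1.4922·24.8^0.6859 = 13.4984
EBC = 13.4984·1.97

26.5918 EBC


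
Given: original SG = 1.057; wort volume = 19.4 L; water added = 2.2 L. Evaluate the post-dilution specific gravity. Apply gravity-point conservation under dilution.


SG_new = 1 + (SG_old − 1)·V_old/(V_old + V_water)
pts = (1.057 − 1)·1000·19.4/(19.4 + 2.2) = 51.1944
SG_new = 1 + 51.1944/1000

1.0512


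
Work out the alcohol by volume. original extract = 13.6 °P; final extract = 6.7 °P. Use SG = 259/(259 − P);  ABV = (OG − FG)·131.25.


OG = 259/(259 − 13.6) = 1.0554
FG = 259/(259 − 6.7) = 1.0266
ABV = (1.0554 − 1.0266)·131.25

3.7884 % ABV


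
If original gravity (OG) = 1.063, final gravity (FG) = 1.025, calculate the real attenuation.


AA = (OG−FG)/(OG−1)·100;  RA = AA·0.8192
AA = (1.063 − 1.025)/(1.063 − 1)·100 = 60.3175
RA = 60.3175·0.8192

49.4121 %


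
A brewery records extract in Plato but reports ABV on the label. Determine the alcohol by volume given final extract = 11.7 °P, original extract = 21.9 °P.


SG = 259/(259 − P);  ABV = (OG − FG)·131.25
OG = 259/(259 − 21.9) = 1.0924
FG = 259/(259 − 11.7) = 1.0473
ABV = (1.0924 − 1.0473)·131.25

5.9135 % ABV


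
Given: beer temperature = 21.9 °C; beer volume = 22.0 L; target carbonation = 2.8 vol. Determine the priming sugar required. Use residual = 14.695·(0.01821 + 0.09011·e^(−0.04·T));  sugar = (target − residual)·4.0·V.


residual = 14.695·(0.01821 + 0.09011·e^(−0.04·21.9)) = 0.8190
sugar = (2.8 − 0.8190)·4.0·22.0

174.3246 g


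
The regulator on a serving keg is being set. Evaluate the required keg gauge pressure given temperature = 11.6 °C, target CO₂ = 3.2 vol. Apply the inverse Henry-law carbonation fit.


psi = vols/(0.01821 + 0.09011·e^(−0.04·T)) − 14.695
psi = 3.2/(0.01821 + 0.09011·e^(−0.04·11.6)) − 14.695

28.0470 psi


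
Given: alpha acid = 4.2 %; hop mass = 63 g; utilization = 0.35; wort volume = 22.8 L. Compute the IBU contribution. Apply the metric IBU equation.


IBU = (α/100)·mass·U·1000 / V
IBU = (4.2/100)·63·0.35·1000 / 22.8

40.6184 IBU


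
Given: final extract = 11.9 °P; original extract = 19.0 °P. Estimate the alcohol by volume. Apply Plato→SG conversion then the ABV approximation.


SG = 259/(259 − P);  ABV = (OG − FG)·131.25
OG = 259/(259 − 19.0) = 1.0792
FG = 259/(259 − 11.9) = 1.0482
ABV = (1.0792 − 1.0482)·131.25

4.0698 % ABV


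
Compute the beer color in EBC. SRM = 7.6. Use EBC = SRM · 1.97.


EBC = 7.6 · 1.97

14.9720 EBC


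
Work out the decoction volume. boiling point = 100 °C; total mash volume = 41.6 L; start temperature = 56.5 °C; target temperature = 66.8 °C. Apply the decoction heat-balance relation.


V_dec = V_total·(T_target − T_start)/(T_boil − T_start)
V_dec = 41.6·(66.8 − 56.5)/(100 − 56.5)

9.8501 L


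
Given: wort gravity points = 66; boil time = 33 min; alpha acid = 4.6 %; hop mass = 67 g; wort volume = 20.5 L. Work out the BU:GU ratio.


U = 1.65·0.000125^(GP/1000)·(1−e^(−0.04t))/4.15;  IBU = (α/100)·m·U·1000/V;  BU:GU = IBU/GP
U = 1.65·0.000125^(66/1000)·(1−e^(−0.04·33))/4.15 = 0.1610
IBU = (4.6/100)·67·0.1610·1000/20.5 = 24.2066
BU:GU = 24.2066/66

0.3668


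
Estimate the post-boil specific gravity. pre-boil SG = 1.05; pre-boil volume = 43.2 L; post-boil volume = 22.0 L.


SG_post = 1 + (SG_pre − 1)·V_pre/V_post
pts_pre = (1.05 − 1)·1000 = 50.0000
pts_post = 50.0000·43.2/22.0 = 98.1818
SG_post = 1 + 98.1818/1000

1.0982


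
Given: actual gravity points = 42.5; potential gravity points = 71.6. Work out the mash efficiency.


efficiency = actual / potential × 100
efficiency = 42.5 / 71.6 × 100

59.3575 %


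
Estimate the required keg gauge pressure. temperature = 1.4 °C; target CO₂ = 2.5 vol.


psi = vols/(0.01821 + 0.09011·e^(−0.04·T)) − 14.695
psi = 2.5/(0.01821 + 0.09011·e^(−0.04·1.4)) − 14.695

9.4800 psi


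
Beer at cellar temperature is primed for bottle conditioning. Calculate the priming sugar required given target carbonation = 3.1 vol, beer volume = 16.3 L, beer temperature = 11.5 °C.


residual = 14.695·(0.01821 + 0.09011·e^(−0.04·T));  sugar = (target − residual)·4.0·V
residual = 14.695·(0.01821 + 0.09011·e^(−0.04·11.5)) = 1.1035
sugar = (3.1 − 1.1035)·4.0·16.3

130.1705 g


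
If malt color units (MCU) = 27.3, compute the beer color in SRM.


SRM = 1.4922 · MCU^0.6859
SRM = 1.4922 · 27.3^0.6859

14.4175 SRM


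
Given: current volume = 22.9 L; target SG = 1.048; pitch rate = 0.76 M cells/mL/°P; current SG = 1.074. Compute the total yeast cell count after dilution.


V_w = V·((SG_c−1)/(SG_t−1)−1);  °P = 259 − 259/SG_t;  cells = rate·(V+V_w)·°P
V_w = 22.9·((1.074−1)/(1.048−1)−1) = 12.4042
V_final = 22.9 + 12.4042 = 35.3042
°P = 259 − 259/1.048 = 11.8626
cells = 0.76·35.3042·11.8626

318.2873 billion cells


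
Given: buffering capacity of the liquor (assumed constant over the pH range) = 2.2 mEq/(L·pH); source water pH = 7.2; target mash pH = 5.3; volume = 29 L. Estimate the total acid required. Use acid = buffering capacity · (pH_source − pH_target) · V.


acid = 2.2 · (7.2 − 5.3) · 29

121.2200 mEq


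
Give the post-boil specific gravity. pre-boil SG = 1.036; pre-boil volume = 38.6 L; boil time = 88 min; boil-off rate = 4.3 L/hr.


V_post = V_pre − rate·(t/60);  SG_post = 1 + (SG_pre−1)·V_pre/V_post
V_post = 38.6 − 4.3·(88/60) = 32.2933
SG_post = 1 + (1.036 − 1)·38.6/32.2933

1.0430


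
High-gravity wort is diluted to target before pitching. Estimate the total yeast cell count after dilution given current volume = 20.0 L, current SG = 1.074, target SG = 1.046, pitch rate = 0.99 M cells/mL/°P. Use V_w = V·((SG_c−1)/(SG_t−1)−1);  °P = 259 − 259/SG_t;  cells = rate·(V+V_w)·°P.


V_w = 20.0·((1.074−1)/(1.046−1)−1) = 12.1739
V_final = 20.0 + 12.1739 = 32.1739
°P = 259 − 259/1.046 = 11.3901
cells = 0.99·32.1739·11.3901

362.7981 billion cells


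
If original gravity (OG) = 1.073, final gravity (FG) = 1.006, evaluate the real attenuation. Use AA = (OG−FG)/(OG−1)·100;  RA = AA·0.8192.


AA = (1.073 − 1.006)/(1.073 − 1)·100 = 91.7808
RA = 91.7808·0.8192

75.1868 %


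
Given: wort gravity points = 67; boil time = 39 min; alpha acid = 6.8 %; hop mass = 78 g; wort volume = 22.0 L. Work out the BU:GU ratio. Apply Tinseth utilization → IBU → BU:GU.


U = 1.65·0.000125^(GP/1000)·(1−e^(−0.04t))/4.15;  IBU = (α/100)·m·U·1000/V;  BU:GU = IBU/GP
U = 1.65·0.000125^(67/1000)·(1−e^(−0.04·39))/4.15 = 0.1720
IBU = (6.8/100)·78·0.1720·1000/22.0 = 41.4631
BU:GU = 41.4631/67

0.6189


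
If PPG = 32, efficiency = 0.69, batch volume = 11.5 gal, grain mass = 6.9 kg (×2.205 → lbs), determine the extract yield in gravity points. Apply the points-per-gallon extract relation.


points = lbs × PPG × eff / vol
lbs = 6.9 × 2.205 = 15.2145
points = 15.2145 × 32 × 0.69 / 11.5

29.2118 points


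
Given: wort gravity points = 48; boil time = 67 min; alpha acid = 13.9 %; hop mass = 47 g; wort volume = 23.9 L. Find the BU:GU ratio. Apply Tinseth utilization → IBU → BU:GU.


U = 1.65·0.000125^(GP/1000)·(1−e^(−0.04t))/4.15;  IBU = (α/100)·m·U·1000/V;  BU:GU = IBU/GP
U = 1.65·0.000125^(48/1000)·(1−e^(−0.04·67))/4.15 = 0.2406
IBU = (13.9/100)·47·0.2406·1000/23.9 = 65.7591
BU:GU = 65.7591/48

1.3700


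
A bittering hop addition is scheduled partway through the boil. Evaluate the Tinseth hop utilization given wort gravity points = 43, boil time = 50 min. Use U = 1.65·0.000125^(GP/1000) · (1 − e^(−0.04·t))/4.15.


bigness = 1.65·0.000125^(43/1000) = 1.1211
boil_factor = (1 − e^(−0.04·50))/4.15 = 0.2084
U = 1.1211 · 0.2084

0.2336


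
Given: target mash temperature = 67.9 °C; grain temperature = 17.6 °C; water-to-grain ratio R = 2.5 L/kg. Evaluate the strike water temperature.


T_strike = (0.41/R)·(T_mash − T_grain) + T_mash
T_strike = (0.41/2.5)·(67.9 − 17.6) + 67.9

76.1492 °C


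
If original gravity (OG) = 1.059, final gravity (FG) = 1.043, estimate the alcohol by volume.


ABV = (OG − FG) · 131.25
ABV = (1.059 − 1.043) · 131.25

2.1000 % ABV


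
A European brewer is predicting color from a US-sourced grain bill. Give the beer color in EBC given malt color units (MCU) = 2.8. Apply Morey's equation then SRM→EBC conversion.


SRM = 1.4922·MCU^0.6859;  EBC = SRM·1.97
SRM = 1.4922·2.8^0.6859 = 3.0237
EBC = 3.0237·1.97

5.9566 EBC


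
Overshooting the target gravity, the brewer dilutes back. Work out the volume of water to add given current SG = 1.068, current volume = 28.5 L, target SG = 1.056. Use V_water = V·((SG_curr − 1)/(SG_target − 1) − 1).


V_water = 28.5·((1.068 − 1)/(1.056 − 1) − 1)

6.1071 L


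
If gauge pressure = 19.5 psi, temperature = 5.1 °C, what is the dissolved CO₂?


vols = (P + 14.695)·(0.01821 + 0.09011·e^(−0.04·T))
vols = (19.5 + 14.695)·(0.01821 + 0.09011·e^(−0.04·5.1))

3.1354 volumes


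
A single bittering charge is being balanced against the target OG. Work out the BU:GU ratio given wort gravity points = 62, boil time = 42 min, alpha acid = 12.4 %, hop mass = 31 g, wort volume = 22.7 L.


U = 1.65·0.000125^(GP/1000)·(1−e^(−0.04t))/4.15;  IBU = (α/100)·m·U·1000/V;  BU:GU = IBU/GP
U = 1.65·0.000125^(62/1000)·(1−e^(−0.04·42))/4.15 = 0.1853
IBU = (12.4/100)·31·0.1853·1000/22.7 = 31.3781
BU:GU = 31.3781/62

0.5061


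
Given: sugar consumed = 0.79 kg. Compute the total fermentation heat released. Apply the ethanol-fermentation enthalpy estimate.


Q = m_sugar · 590 kJ/kg
Q = 0.79 · 590

466.1000 kJ


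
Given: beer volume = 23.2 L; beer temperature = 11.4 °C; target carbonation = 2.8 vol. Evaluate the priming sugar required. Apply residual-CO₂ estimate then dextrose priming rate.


residual = 14.695·(0.01821 + 0.09011·e^(−0.04·T));  sugar = (target − residual)·4.0·V
residual = 14.695·(0.01821 + 0.09011·e^(−0.04·11.4)) = 1.1069
sugar = (2.8 − 1.1069)·4.0·23.2

157.1224 g


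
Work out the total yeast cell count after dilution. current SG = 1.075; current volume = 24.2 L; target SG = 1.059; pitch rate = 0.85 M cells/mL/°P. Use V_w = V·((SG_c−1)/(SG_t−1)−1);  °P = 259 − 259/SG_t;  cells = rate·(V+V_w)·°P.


V_w = 24.2·((1.075−1)/(1.059−1)−1) = 6.5627
V_final = 24.2 + 6.5627 = 30.7627
°P = 259 − 259/1.059 = 14.4297
cells = 0.85·30.7627·14.4297

377.3109 billion cells


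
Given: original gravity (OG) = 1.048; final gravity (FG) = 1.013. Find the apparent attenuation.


AA = (OG − FG)/(OG − 1) · 100
AA = (1.048 − 1.013)/(1.048 − 1) · 100

72.9167 %


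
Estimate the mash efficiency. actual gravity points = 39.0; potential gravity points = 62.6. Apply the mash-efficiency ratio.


efficiency = actual / potential × 100
efficiency = 39.0 / 62.6 × 100

62.3003 %


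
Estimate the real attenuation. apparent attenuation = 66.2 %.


RA = AA · 0.8192
RA = 66.2 · 0.8192

54.2310 %


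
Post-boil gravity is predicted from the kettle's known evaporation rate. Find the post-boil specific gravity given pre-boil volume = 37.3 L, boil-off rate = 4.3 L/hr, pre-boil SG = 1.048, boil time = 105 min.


V_post = V_pre − rate·(t/60);  SG_post = 1 + (SG_pre−1)·V_pre/V_post
V_post = 37.3 − 4.3·(105/60) = 29.7750
SG_post = 1 + (1.048 − 1)·37.3/29.7750

1.0601


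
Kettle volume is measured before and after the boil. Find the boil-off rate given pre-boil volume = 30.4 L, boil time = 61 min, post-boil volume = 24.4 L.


rate = (V_pre − V_post) / (t_min/60)
rate = (30.4 − 24.4) / (61/60)

5.9016 L/hr


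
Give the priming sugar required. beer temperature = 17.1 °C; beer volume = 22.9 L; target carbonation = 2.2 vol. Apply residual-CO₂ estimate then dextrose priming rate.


residual = 14.695·(0.01821 + 0.09011·e^(−0.04·T));  sugar = (target − residual)·4.0·V
residual = 14.695·(0.01821 + 0.09011·e^(−0.04·17.1)) = 0.9358
sugar = (2.2 − 0.9358)·4.0·22.9

115.8041 g


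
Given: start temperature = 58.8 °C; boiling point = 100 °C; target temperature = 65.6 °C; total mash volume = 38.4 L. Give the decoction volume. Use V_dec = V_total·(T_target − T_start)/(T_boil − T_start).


V_dec = 38.4·(65.6 − 58.8)/(100 − 58.8)

6.3379 L


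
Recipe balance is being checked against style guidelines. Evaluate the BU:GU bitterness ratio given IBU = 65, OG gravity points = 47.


BU:GU = IBU / OG_points
BU:GU = 65 / 47

1.3830


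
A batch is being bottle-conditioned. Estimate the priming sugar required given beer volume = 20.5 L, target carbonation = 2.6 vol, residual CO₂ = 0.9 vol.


sugar = (target − residual)·4.0·V
sugar = (2.6 − 0.9)·4.0·20.5

139.4000 g


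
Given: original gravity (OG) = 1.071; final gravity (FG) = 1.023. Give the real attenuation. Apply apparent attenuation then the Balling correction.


AA = (OG−FG)/(OG−1)·100;  RA = AA·0.8192
AA = (1.071 − 1.023)/(1.071 − 1)·100 = 67.6056
RA = 67.6056·0.8192

55.3825 %


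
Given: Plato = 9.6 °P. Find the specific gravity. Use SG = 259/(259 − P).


SG = 259/(259 − 9.6)

1.0385


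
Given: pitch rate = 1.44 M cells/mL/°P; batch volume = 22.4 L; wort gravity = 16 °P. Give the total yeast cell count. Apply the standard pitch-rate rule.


cells (billions) = rate · V_L · °P
cells = 1.44 · 22.4 · 16

516.0960 billion cells


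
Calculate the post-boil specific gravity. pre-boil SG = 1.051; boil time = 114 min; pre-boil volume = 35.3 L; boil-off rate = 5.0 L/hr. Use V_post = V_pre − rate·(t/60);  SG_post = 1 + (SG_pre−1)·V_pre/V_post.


V_post = 35.3 − 5.0·(114/60) = 25.8000
SG_post = 1 + (1.051 − 1)·35.3/25.8000

1.0698


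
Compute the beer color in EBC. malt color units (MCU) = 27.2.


SRM = 1.4922·MCU^0.6859;  EBC = SRM·1.97
SRM = 1.4922·27.2^0.6859 = 14.3813
EBC = 14.3813·1.97

28.3311 EBC


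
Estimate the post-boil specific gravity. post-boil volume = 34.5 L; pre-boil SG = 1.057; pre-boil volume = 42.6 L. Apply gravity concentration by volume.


SG_post = 1 + (SG_pre − 1)·V_pre/V_post
pts_pre = (1.057 − 1)·1000 = 57.0000
pts_post = 57.0000·42.6/34.5 = 70.3826
SG_post = 1 + 70.3826/1000

1.0704


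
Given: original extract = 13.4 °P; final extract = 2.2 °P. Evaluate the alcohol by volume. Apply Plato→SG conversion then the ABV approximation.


SG = 259/(259 − P);  ABV = (OG − FG)·131.25
OG = 259/(259 − 13.4) = 1.0546
FG = 259/(259 − 2.2) = 1.0086
ABV = (1.0546 − 1.0086)·131.25

6.0366 % ABV


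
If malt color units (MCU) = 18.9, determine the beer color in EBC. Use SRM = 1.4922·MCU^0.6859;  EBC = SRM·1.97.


SRM = 1.4922·18.9^0.6859 = 11.2035
EBC = 11.2035·1.97

22.0708 EBC


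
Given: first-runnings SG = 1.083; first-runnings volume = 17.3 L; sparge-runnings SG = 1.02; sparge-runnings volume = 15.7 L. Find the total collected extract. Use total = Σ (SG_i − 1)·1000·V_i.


first = (1.083 − 1)·1000·17.3 = 1435.9000
sparge = (1.02 − 1)·1000·15.7 = 314.0000
total = 1435.9000 + 314.0000

1749.9000 gravity·L


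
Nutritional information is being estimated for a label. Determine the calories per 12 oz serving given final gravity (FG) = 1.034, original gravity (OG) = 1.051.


ABW = (OG−FG)·131.25·0.79/FG;  °P = 259 − 259/SG (for OG→OE and FG→AE);  RE = 0.1808·OE + 0.8192·AE;  Cal = (6.9·ABW + 4·(RE−0.1))·FG·3.55
ABW = (1.051 − 1.034)·131.25·0.79/1.034 = 1.7047
OE = 259 − 259/1.051 = 12.5680 °P
AE = 259 − 259/1.034 = 8.5164 °P
RE = 0.1808·12.5680 + 0.8192·8.5164 = 9.2490 °P
Cal = (6.9·1.7047 + 4·(9.2490−0.1))·1.034·3.55

177.5095 kcal


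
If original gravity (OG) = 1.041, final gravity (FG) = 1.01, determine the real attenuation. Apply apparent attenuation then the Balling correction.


AA = (OG−FG)/(OG−1)·100;  RA = AA·0.8192
AA = (1.041 − 1.01)/(1.041 − 1)·100 = 75.6098
RA = 75.6098·0.8192

61.9395 %


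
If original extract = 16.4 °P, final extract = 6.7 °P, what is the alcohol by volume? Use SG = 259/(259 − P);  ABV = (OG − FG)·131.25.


OG = 259/(259 − 16.4) = 1.0676
FG = 259/(259 − 6.7) = 1.0266
ABV = (1.0676 − 1.0266)·131.25

5.3872 % ABV


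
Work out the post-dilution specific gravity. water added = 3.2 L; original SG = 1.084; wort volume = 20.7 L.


SG_new = 1 + (SG_old − 1)·V_old/(V_old + V_water)
pts = (1.084 − 1)·1000·20.7/(20.7 + 3.2) = 72.7531
SG_new = 1 + 72.7531/1000

1.0728


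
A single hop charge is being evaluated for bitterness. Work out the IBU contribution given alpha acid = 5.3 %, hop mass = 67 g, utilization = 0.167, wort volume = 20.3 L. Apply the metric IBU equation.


IBU = (α/100)·mass·U·1000 / V
IBU = (5.3/100)·67·0.167·1000 / 20.3

29.2127 IBU


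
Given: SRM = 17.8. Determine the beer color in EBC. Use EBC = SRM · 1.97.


EBC = 17.8 · 1.97

35.0660 EBC


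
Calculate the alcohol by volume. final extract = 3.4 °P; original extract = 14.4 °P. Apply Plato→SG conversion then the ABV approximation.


SG = 259/(259 − P);  ABV = (OG − FG)·131.25
OG = 259/(259 − 14.4) = 1.0589
FG = 259/(259 − 3.4) = 1.0133
ABV = (1.0589 − 1.0133)·131.25

5.9810 % ABV


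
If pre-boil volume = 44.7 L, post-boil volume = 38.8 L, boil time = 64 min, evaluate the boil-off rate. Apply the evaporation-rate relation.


rate = (V_pre − V_post) / (t_min/60)
rate = (44.7 − 38.8) / (64/60)

5.5313 L/hr


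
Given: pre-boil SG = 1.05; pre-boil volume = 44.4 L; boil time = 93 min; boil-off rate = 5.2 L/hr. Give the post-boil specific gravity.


V_post = V_pre − rate·(t/60);  SG_post = 1 + (SG_pre−1)·V_pre/V_post
V_post = 44.4 − 5.2·(93/60) = 36.3400
SG_post = 1 + (1.05 − 1)·44.4/36.3400

1.0611


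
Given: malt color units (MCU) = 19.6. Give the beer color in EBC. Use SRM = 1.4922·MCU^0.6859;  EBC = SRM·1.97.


SRM = 1.4922·19.6^0.6859 = 11.4864
EBC = 11.4864·1.97

22.6283 EBC


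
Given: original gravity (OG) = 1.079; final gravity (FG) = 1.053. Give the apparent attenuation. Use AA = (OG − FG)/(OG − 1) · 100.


AA = (1.079 − 1.053)/(1.079 − 1) · 100

32.9114 %


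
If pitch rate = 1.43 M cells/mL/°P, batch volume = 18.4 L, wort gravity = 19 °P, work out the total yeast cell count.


cells (billions) = rate · V_L · °P
cells = 1.43 · 18.4 · 19

499.9280 billion cells


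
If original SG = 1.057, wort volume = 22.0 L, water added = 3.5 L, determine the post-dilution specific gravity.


SG_new = 1 + (SG_old − 1)·V_old/(V_old + V_water)
pts = (1.057 − 1)·1000·22.0/(22.0 + 3.5) = 49.1765
SG_new = 1 + 49.1765/1000

1.0492


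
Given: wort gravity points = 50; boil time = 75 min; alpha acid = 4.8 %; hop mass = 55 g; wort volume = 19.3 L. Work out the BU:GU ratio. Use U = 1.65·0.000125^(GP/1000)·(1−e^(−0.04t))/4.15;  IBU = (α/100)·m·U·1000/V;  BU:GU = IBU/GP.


U = 1.65·0.000125^(50/1000)·(1−e^(−0.04·75))/4.15 = 0.2410
IBU = (4.8/100)·55·0.2410·1000/19.3 = 32.9723
BU:GU = 32.9723/50

0.6594


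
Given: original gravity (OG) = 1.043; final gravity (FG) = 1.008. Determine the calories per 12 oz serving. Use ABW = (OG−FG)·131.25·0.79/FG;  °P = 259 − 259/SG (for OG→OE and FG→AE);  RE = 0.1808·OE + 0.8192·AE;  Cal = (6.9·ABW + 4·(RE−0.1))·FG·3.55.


ABW = (1.043 − 1.008)·131.25·0.79/1.008 = 3.6003
OE = 259 − 259/1.043 = 10.6779 °P
AE = 259 − 259/1.008 = 2.0556 °P
RE = 0.1808·10.6779 + 0.8192·2.0556 = 3.6145 °P
Cal = (6.9·3.6003 + 4·(3.6145−0.1))·1.008·3.55

139.1986 kcal


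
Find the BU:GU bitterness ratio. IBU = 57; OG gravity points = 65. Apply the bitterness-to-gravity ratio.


BU:GU = IBU / OG_points
BU:GU = 57 / 65

0.8769


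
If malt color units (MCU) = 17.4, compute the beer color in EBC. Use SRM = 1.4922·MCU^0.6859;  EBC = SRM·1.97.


SRM = 1.4922·17.4^0.6859 = 10.5857
EBC = 10.5857·1.97

20.8538 EBC


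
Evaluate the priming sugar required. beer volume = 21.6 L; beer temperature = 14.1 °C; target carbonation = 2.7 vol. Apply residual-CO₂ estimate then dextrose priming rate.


residual = 14.695·(0.01821 + 0.09011·e^(−0.04·T));  sugar = (target − residual)·4.0·V
residual = 14.695·(0.01821 + 0.09011·e^(−0.04·14.1)) = 1.0210
sugar = (2.7 − 1.0210)·4.0·21.6

145.0697 g


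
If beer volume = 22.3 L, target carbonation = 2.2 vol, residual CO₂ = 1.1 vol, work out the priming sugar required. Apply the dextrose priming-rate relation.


sugar = (target − residual)·4.0·V
sugar = (2.2 − 1.1)·4.0·22.3

98.1200 g


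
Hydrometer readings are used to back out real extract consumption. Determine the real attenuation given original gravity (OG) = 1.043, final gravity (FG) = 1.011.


AA = (OG−FG)/(OG−1)·100;  RA = AA·0.8192
AA = (1.043 − 1.011)/(1.043 − 1)·100 = 74.4186
RA = 74.4186·0.8192

60.9637 %


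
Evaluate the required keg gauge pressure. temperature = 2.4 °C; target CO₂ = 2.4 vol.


psi = vols/(0.01821 + 0.09011·e^(−0.04·T)) − 14.695
psi = 2.4/(0.01821 + 0.09011·e^(−0.04·2.4)) − 14.695

9.2878 psi


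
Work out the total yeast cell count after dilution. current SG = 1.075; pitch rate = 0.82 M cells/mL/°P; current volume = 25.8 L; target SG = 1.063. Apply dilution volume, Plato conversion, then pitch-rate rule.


V_w = V·((SG_c−1)/(SG_t−1)−1);  °P = 259 − 259/SG_t;  cells = rate·(V+V_w)·°P
V_w = 25.8·((1.075−1)/(1.063−1)−1) = 4.9143
V_final = 25.8 + 4.9143 = 30.7143
°P = 259 − 259/1.063 = 15.3500
cells = 0.82·30.7143·15.3500

386.5995 billion cells


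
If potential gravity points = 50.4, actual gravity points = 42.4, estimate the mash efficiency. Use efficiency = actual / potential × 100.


efficiency = 42.4 / 50.4 × 100

84.1270 %


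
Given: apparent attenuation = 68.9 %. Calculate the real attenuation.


RA = AA · 0.8192
RA = 68.9 · 0.8192

56.4429 %


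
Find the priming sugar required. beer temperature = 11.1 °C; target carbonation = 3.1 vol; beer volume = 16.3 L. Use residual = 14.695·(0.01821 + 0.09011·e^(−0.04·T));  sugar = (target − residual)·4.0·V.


residual = 14.695·(0.01821 + 0.09011·e^(−0.04·11.1)) = 1.1170
sugar = (3.1 − 1.1170)·4.0·16.3

129.2914 g


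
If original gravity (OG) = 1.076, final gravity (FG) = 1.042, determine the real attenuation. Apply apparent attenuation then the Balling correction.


AA = (OG−FG)/(OG−1)·100;  RA = AA·0.8192
AA = (1.076 − 1.042)/(1.076 − 1)·100 = 44.7368
RA = 44.7368·0.8192

36.6484 %


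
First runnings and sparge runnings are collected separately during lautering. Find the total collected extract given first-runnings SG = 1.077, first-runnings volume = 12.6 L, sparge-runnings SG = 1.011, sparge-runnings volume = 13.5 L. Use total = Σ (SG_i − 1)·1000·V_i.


first = (1.077 − 1)·1000·12.6 = 970.2000
sparge = (1.011 − 1)·1000·13.5 = 148.5000
total = 970.2000 + 148.5000

1118.7000 gravity·L


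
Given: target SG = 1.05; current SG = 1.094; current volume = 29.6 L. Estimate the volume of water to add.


V_water = V·((SG_curr − 1)/(SG_target − 1) − 1)
V_water = 29.6·((1.094 − 1)/(1.05 − 1) − 1)

26.0480 L


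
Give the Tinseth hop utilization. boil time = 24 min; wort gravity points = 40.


U = 1.65·0.000125^(GP/1000) · (1 − e^(−0.04·t))/4.15
bigness = 1.65·0.000125^(40/1000) = 1.1518
boil_factor = (1 − e^(−0.04·24))/4.15 = 0.1487
U = 1.1518 · 0.1487

0.1713


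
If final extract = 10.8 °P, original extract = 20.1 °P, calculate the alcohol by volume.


SG = 259/(259 − P);  ABV = (OG − FG)·131.25
OG = 259/(259 − 20.1) = 1.0841
FG = 259/(259 − 10.8) = 1.0435
ABV = (1.0841 − 1.0435)·131.25

5.3317 % ABV


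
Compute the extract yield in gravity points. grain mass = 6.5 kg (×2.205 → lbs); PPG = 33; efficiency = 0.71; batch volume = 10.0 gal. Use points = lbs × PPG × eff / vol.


lbs = 6.5 × 2.205 = 14.3325
points = 14.3325 × 33 × 0.71 / 10.0

33.5810 points


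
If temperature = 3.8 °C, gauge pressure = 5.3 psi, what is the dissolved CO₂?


vols = (P + 14.695)·(0.01821 + 0.09011·e^(−0.04·T))
vols = (5.3 + 14.695)·(0.01821 + 0.09011·e^(−0.04·3.8))

1.9118 volumes


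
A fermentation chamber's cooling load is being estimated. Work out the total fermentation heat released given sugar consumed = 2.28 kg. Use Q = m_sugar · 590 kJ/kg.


Q = 2.28 · 590

1345.2000 kJ


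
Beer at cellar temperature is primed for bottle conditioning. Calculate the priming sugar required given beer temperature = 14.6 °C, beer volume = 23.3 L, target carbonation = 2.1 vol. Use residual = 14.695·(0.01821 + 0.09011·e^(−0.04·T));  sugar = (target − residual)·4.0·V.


residual = 14.695·(0.01821 + 0.09011·e^(−0.04·14.6)) = 1.0060
sugar = (2.1 − 1.0060)·4.0·23.3

101.9575 g


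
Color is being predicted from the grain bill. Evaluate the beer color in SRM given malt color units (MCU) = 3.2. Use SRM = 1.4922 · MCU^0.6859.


SRM = 1.4922 · 3.2^0.6859

3.3137 SRM


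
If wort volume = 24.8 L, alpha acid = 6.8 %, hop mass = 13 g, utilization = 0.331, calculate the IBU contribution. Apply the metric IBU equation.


IBU = (α/100)·mass·U·1000 / V
IBU = (6.8/100)·13·0.331·1000 / 24.8

11.7985 IBU


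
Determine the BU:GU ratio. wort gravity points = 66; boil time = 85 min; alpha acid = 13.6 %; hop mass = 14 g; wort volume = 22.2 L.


U = 1.65·0.000125^(GP/1000)·(1−e^(−0.04t))/4.15;  IBU = (α/100)·m·U·1000/V;  BU:GU = IBU/GP
U = 1.65·0.000125^(66/1000)·(1−e^(−0.04·85))/4.15 = 0.2124
IBU = (13.6/100)·14·0.2124·1000/22.2 = 18.2140
BU:GU = 18.2140/66

0.2760


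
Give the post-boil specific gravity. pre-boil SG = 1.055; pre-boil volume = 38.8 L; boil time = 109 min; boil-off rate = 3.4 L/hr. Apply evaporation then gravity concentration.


V_post = V_pre − rate·(t/60);  SG_post = 1 + (SG_pre−1)·V_pre/V_post
V_post = 38.8 − 3.4·(109/60) = 32.6233
SG_post = 1 + (1.055 − 1)·38.8/32.6233

1.0654


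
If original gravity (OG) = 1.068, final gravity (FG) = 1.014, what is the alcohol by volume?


ABV = (OG − FG) · 131.25
ABV = (1.068 − 1.014) · 131.25

7.0875 % ABV


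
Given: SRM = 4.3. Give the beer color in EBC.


EBC = SRM · 1.97
EBC = 4.3 · 1.97

8.4710 EBC


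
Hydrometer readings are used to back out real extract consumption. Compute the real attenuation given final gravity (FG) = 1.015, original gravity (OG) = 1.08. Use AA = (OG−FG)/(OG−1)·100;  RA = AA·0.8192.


AA = (1.08 − 1.015)/(1.08 − 1)·100 = 81.2500
RA = 81.2500·0.8192

66.5600 %


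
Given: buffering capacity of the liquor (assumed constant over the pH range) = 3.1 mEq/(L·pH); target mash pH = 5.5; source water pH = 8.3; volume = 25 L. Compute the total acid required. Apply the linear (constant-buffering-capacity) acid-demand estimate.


acid = buffering capacity · (pH_source − pH_target) · V
acid = 3.1 · (8.3 − 5.5) · 25

217.0000 mEq


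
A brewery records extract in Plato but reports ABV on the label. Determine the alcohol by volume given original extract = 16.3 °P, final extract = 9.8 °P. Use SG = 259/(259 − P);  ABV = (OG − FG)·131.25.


OG = 259/(259 − 16.3) = 1.0672
FG = 259/(259 − 9.8) = 1.0393
ABV = (1.0672 − 1.0393)·131.25

3.6534 % ABV


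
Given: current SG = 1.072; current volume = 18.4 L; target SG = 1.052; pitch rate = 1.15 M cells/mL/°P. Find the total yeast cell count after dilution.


V_w = V·((SG_c−1)/(SG_t−1)−1);  °P = 259 − 259/SG_t;  cells = rate·(V+V_w)·°P
V_w = 18.4·((1.072−1)/(1.052−1)−1) = 7.0769
V_final = 18.4 + 7.0769 = 25.4769
°P = 259 − 259/1.052 = 12.8023
cells = 1.15·25.4769·12.8023

375.0871 billion cells


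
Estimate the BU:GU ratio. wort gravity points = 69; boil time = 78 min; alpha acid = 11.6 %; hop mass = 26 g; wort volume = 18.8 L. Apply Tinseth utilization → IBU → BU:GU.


U = 1.65·0.000125^(GP/1000)·(1−e^(−0.04t))/4.15;  IBU = (α/100)·m·U·1000/V;  BU:GU = IBU/GP
U = 1.65·0.000125^(69/1000)·(1−e^(−0.04·78))/4.15 = 0.2044
IBU = (11.6/100)·26·0.2044·1000/18.8 = 32.7931
BU:GU = 32.7931/69

0.4753


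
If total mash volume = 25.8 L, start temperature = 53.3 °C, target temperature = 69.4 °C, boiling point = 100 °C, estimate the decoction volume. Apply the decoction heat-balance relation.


V_dec = V_total·(T_target − T_start)/(T_boil − T_start)
V_dec = 25.8·(69.4 − 53.3)/(100 − 53.3)

8.8946 L
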